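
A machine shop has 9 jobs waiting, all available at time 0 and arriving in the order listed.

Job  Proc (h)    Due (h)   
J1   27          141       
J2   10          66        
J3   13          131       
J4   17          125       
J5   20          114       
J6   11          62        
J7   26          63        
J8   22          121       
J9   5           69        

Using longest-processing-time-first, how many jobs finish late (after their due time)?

LPT (decreasing processing time): J1 J7 J8 J5 J4 J3 J6 J2 J9.
J1: 0→27, due 141, tardiness 0
J7: 27→53, due 63, tardiness 0
J8: 53→75, due 121, tardiness 0
J5: 75→95, due 114, tardiness 0
J4: 95→112, due 125, tardiness 0
J3: 112→125, due 131, tardiness 0
J6: 125→136, due 62, tardiness 74
J2: 136→146, due 66, tardiness 80
J9: 146→151, due 69, tardiness 82
Late jobs: 3.

3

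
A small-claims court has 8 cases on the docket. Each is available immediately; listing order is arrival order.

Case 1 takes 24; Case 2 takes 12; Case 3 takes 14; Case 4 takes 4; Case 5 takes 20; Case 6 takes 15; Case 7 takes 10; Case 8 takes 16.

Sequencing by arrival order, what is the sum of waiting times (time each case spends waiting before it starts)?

FIFO (arrival order): Case 1 Case 2 Case 3 Case 4 Case 5 Case 6 Case 7 Case 8.
Case 1: waits 0, runs 0→24
Case 2: waits 24, runs 24→36
Case 3: waits 36, runs 36→50
Case 4: waits 50, runs 50→54
Case 5: waits 54, runs 54→74
Case 6: waits 74, runs 74→89
Case 7: waits 89, runs 89→99
Case 8: waits 99, runs 99→115
Sum = 0+24+36+50+54+74+89+99 = 426.

426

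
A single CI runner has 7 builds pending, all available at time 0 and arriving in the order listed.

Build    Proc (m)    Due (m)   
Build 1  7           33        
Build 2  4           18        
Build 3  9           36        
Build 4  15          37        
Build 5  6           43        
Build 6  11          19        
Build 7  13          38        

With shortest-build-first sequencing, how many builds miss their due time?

3

SPT (increasing processing time): Build 2 Build 5 Build 1 Build 3 Build 6 Build 7 Build 4.
Build 2: 0→4, due 18, tardiness 0
Build 5: 4→10, due 43, tardiness 0
Build 1: 10→17, due 33, tardiness 0
Build 3: 17→26, due 36, tardiness 0
Build 6: 26→37, due 19, tardiness 18
Build 7: 37→50, due 38, tardiness 12
Build 4: 50→65, due 37, tardiness 28
Late builds: 3.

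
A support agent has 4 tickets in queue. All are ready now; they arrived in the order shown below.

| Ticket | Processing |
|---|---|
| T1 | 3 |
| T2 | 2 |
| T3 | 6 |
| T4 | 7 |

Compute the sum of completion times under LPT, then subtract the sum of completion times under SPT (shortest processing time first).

18

LPT (decreasing processing time): T4 T3 T1 T2.
T4: 0→7
T3: 7→13
T1: 13→16
T2: 16→18
Sum = 7+13+16+18 = 54.
SPT (increasing processing time): T2 T1 T3 T4.
T2: 0→2
T1: 2→5
T3: 5→11
T4: 11→18
Sum = 2+5+11+18 = 36.
Difference = 54 − 36 = 18.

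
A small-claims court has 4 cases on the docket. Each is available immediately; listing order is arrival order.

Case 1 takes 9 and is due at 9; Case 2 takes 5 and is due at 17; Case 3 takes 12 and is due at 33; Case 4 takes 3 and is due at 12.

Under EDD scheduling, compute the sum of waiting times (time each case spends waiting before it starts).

EDD (increasing due date): Case 1 Case 4 Case 2 Case 3.
Case 1: waits 0, runs 0→9
Case 4: waits 9, runs 9→12
Case 2: waits 12, runs 12→17
Case 3: waits 17, runs 17→29
Sum = 0+9+12+17 = 38.

38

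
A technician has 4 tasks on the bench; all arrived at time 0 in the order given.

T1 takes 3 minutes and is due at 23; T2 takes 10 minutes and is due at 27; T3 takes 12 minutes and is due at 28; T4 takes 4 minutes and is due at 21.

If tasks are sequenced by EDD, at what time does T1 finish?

EDD (increasing due date): T4 T1 T2 T3.
T4: 0→4
T1: 4→7

7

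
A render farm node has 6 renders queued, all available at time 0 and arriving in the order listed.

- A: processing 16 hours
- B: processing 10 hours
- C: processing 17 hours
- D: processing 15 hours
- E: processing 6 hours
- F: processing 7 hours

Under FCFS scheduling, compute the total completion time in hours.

FIFO (arrival order): A B C D E F.
A: 0→16
B: 16→26
C: 26→43
D: 43→58
E: 58→64
F: 64→71
Sum = 16+26+43+58+64+71 = 278.

278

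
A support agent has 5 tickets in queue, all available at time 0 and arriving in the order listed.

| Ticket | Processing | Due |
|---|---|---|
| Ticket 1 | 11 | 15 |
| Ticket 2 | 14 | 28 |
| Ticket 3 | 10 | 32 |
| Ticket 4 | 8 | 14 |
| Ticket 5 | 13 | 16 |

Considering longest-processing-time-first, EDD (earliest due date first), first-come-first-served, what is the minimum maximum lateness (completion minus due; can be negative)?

LPT (decreasing processing time): Ticket 2 Ticket 5 Ticket 1 Ticket 3 Ticket 4.
Ticket 2: 0→14, due 28, lateness -14
Ticket 5: 14→27, due 16, lateness 11
Ticket 1: 27→38, due 15, lateness 23
Ticket 3: 38→48, due 32, lateness 16
Ticket 4: 48→56, due 14, lateness 42
Maximum = 42.
EDD (increasing due date): Ticket 4 Ticket 1 Ticket 5 Ticket 2 Ticket 3.
Ticket 4: 0→8, due 14, lateness -6
Ticket 1: 8→19, due 15, lateness 4
Ticket 5: 19→32, due 16, lateness 16
Ticket 2: 32→46, due 28, lateness 18
Ticket 3: 46→56, due 32, lateness 24
Maximum = 24.
FIFO (arrival order): Ticket 1 Ticket 2 Ticket 3 Ticket 4 Ticket 5.
Ticket 1: 0→11, due 15, lateness -4
Ticket 2: 11→25, due 28, lateness -3
Ticket 3: 25→35, due 32, lateness 3
Ticket 4: 35→43, due 14, lateness 29
Ticket 5: 43→56, due 16, lateness 40
Maximum = 40.
LPT 42, EDD 24, FIFO 40 → minimum 24.

24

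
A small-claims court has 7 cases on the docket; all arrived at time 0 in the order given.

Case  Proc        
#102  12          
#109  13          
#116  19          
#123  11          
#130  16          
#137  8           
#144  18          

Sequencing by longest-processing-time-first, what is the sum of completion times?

LPT (decreasing processing time): #116 #144 #130 #109 #102 #123 #137.
#116: 0→19
#144: 19→37
#130: 37→53
#109: 53→66
#102: 66→78
#123: 78→89
#137: 89→97
Sum = 19+37+53+66+78+89+97 = 439.

439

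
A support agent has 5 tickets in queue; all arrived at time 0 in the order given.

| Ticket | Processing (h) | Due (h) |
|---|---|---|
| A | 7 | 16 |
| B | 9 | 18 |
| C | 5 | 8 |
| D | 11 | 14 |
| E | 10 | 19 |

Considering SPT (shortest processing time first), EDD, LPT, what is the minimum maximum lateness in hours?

23

SPT (increasing processing time): C A B E D.
C: 0→5, due 8, lateness -3
A: 5→12, due 16, lateness -4
B: 12→21, due 18, lateness 3
E: 21→31, due 19, lateness 12
D: 31→42, due 14, lateness 28
Maximum = 28.
EDD (increasing due date): C D A B E.
C: 0→5, due 8, lateness -3
D: 5→16, due 14, lateness 2
A: 16→23, due 16, lateness 7
B: 23→32, due 18, lateness 14
E: 32→42, due 19, lateness 23
Maximum = 23.
LPT (decreasing processing time): D E B A C.
D: 0→11, due 14, lateness -3
E: 11→21, due 19, lateness 2
B: 21→30, due 18, lateness 12
A: 30→37, due 16, lateness 21
C: 37→42, due 8, lateness 34
Maximum = 34.
SPT 28, EDD 23, LPT 34 → minimum 23.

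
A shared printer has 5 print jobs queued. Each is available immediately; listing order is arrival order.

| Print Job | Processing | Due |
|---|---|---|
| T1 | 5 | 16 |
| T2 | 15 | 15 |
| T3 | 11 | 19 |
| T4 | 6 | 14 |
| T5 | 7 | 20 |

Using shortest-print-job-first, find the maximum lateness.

SPT (increasing processing time): T1 T4 T5 T3 T2.
T1: 0→5, due 16, lateness -11
T4: 5→11, due 14, lateness -3
T5: 11→18, due 20, lateness -2
T3: 18→29, due 19, lateness 10
T2: 29→44, due 15, lateness 29
Maximum = 29.

29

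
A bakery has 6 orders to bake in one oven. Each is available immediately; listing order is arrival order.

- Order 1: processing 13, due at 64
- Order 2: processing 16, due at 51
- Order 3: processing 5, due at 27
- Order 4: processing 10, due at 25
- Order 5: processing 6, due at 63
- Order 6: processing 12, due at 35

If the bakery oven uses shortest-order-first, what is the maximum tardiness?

SPT (increasing processing time): Order 3 Order 5 Order 4 Order 6 Order 1 Order 2.
Order 3: 0→5, due 27, tardiness 0
Order 5: 5→11, due 63, tardiness 0
Order 4: 11→21, due 25, tardiness 0
Order 6: 21→33, due 35, tardiness 0
Order 1: 33→46, due 64, tardiness 0
Order 2: 46→62, due 51, tardiness 11
Maximum = 11.

11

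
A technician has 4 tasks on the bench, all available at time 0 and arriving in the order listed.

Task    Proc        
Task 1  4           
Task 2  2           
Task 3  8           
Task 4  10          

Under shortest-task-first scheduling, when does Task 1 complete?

SPT (increasing processing time): Task 2 Task 1 Task 3 Task 4.
Task 2: 0→2
Task 1: 2→6

6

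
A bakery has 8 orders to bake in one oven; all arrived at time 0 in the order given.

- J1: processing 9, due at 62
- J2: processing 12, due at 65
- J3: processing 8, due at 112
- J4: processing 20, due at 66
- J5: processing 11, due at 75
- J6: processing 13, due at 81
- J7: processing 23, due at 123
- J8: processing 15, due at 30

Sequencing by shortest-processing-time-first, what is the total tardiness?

60

SPT (increasing processing time): J3 J1 J5 J2 J6 J8 J4 J7.
J3: 0→8, due 112, tardiness 0
J1: 8→17, due 62, tardiness 0
J5: 17→28, due 75, tardiness 0
J2: 28→40, due 65, tardiness 0
J6: 40→53, due 81, tardiness 0
J8: 53→68, due 30, tardiness 38
J4: 68→88, due 66, tardiness 22
J7: 88→111, due 123, tardiness 0
Sum = 0+0+0+0+0+38+22+0 = 60.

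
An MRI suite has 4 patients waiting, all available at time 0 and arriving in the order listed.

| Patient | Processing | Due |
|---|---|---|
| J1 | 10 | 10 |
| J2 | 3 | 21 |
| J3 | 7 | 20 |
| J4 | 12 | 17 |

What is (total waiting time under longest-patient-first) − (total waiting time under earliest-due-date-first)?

2

LPT (decreasing processing time): J4 J1 J3 J2.
J4: waits 0, runs 0→12
J1: waits 12, runs 12→22
J3: waits 22, runs 22→29
J2: waits 29, runs 29→32
Sum = 0+12+22+29 = 63.
EDD (increasing due date): J1 J4 J3 J2.
J1: waits 0, runs 0→10
J4: waits 10, runs 10→22
J3: waits 22, runs 22→29
J2: waits 29, runs 29→32
Sum = 0+10+22+29 = 61.
Difference = 63 − 61 = 2.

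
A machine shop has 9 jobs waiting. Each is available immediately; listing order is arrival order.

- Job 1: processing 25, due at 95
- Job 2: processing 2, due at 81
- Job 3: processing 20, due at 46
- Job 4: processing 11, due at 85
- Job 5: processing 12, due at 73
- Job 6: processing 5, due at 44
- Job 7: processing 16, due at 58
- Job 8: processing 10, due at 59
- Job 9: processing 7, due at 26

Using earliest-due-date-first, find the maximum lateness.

EDD (increasing due date): Job 9 Job 6 Job 3 Job 7 Job 8 Job 5 Job 2 Job 4 Job 1.
Job 9: 0→7, due 26, lateness -19
Job 6: 7→12, due 44, lateness -32
Job 3: 12→32, due 46, lateness -14
Job 7: 32→48, due 58, lateness -10
Job 8: 48→58, due 59, lateness -1
Job 5: 58→70, due 73, lateness -3
Job 2: 70→72, due 81, lateness -9
Job 4: 72→83, due 85, lateness -2
Job 1: 83→108, due 95, lateness 13
Maximum = 13.

13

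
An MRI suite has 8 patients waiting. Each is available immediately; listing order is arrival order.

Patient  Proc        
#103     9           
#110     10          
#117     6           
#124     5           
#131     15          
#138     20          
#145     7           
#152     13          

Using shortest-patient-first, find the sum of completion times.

298

SPT (increasing processing time): #124 #117 #145 #103 #110 #152 #131 #138.
#124: 0→5
#117: 5→11
#145: 11→18
#103: 18→27
#110: 27→37
#152: 37→50
#131: 50→65
#138: 65→85
Sum = 5+11+18+27+37+50+65+85 = 298.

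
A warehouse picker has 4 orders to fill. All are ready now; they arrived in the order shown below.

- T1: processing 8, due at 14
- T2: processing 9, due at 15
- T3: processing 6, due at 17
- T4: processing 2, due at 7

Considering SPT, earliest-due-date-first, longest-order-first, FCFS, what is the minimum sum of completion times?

51

SPT (increasing processing time): T4 T3 T1 T2.
T4: 0→2
T3: 2→8
T1: 8→16
T2: 16→25
Sum = 2+8+16+25 = 51.
EDD (increasing due date): T4 T1 T2 T3.
T4: 0→2
T1: 2→10
T2: 10→19
T3: 19→25
Sum = 2+10+19+25 = 56.
LPT (decreasing processing time): T2 T1 T3 T4.
T2: 0→9
T1: 9→17
T3: 17→23
T4: 23→25
Sum = 9+17+23+25 = 74.
FIFO (arrival order): T1 T2 T3 T4.
T1: 0→8
T2: 8→17
T3: 17→23
T4: 23→25
Sum = 8+17+23+25 = 73.
SPT 51, EDD 56, LPT 74, FIFO 73 → minimum 51.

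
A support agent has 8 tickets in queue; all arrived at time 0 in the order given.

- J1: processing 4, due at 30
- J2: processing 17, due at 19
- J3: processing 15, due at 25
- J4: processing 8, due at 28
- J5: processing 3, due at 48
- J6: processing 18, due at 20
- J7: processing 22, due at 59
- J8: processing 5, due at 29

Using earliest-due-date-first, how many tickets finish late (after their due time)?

EDD (increasing due date): J2 J6 J3 J4 J8 J1 J5 J7.
J2: 0→17, due 19, tardiness 0
J6: 17→35, due 20, tardiness 15
J3: 35→50, due 25, tardiness 25
J4: 50→58, due 28, tardiness 30
J8: 58→63, due 29, tardiness 34
J1: 63→67, due 30, tardiness 37
J5: 67→70, due 48, tardiness 22
J7: 70→92, due 59, tardiness 33
Late tickets: 7.

7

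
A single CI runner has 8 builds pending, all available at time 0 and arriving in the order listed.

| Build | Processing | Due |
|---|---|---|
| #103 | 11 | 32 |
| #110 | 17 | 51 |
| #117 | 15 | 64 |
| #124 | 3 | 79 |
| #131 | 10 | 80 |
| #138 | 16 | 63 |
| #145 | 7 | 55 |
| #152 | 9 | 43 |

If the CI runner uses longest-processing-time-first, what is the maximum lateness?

LPT (decreasing processing time): #110 #138 #117 #103 #131 #152 #145 #124.
#110: 0→17, due 51, lateness -34
#138: 17→33, due 63, lateness -30
#117: 33→48, due 64, lateness -16
#103: 48→59, due 32, lateness 27
#131: 59→69, due 80, lateness -11
#152: 69→78, due 43, lateness 35
#145: 78→85, due 55, lateness 30
#124: 85→88, due 79, lateness 9
Maximum = 35.

35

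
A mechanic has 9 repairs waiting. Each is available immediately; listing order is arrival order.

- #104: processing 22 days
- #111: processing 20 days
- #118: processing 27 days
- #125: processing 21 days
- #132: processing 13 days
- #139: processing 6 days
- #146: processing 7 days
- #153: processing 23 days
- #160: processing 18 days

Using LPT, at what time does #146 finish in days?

LPT (decreasing processing time): #118 #153 #104 #125 #111 #160 #132 #146 #139.
#118: 0→27
#153: 27→50
#104: 50→72
#125: 72→93
#111: 93→113
#160: 113→131
#132: 131→144
#146: 144→151

151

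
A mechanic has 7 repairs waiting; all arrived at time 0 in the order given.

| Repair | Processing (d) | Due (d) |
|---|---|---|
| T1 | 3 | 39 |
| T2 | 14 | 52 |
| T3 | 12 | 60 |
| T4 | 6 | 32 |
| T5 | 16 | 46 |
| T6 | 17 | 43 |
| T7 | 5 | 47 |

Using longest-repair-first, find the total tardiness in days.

90

LPT (decreasing processing time): T6 T5 T2 T3 T4 T7 T1.
T6: 0→17, due 43, tardiness 0
T5: 17→33, due 46, tardiness 0
T2: 33→47, due 52, tardiness 0
T3: 47→59, due 60, tardiness 0
T4: 59→65, due 32, tardiness 33
T7: 65→70, due 47, tardiness 23
T1: 70→73, due 39, tardiness 34
Sum = 0+0+0+0+33+23+34 = 90.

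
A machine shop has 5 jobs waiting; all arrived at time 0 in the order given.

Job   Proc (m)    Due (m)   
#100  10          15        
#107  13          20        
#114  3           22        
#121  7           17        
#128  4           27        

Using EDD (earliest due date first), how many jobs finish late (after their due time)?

EDD (increasing due date): #100 #121 #107 #114 #128.
#100: 0→10, due 15, tardiness 0
#121: 10→17, due 17, tardiness 0
#107: 17→30, due 20, tardiness 10
#114: 30→33, due 22, tardiness 11
#128: 33→37, due 27, tardiness 10
Late jobs: 3.

3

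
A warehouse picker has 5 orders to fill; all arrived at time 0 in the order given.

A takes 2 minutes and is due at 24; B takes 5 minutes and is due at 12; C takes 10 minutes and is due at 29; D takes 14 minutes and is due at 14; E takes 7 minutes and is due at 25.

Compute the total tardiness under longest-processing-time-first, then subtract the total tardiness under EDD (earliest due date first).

27

LPT (decreasing processing time): D C E B A.
D: 0→14, due 14, tardiness 0
C: 14→24, due 29, tardiness 0
E: 24→31, due 25, tardiness 6
B: 31→36, due 12, tardiness 24
A: 36→38, due 24, tardiness 14
Sum = 0+0+6+24+14 = 44.
EDD (increasing due date): B D A E C.
B: 0→5, due 12, tardiness 0
D: 5→19, due 14, tardiness 5
A: 19→21, due 24, tardiness 0
E: 21→28, due 25, tardiness 3
C: 28→38, due 29, tardiness 9
Sum = 0+5+0+3+9 = 17.
Difference = 44 − 17 = 27.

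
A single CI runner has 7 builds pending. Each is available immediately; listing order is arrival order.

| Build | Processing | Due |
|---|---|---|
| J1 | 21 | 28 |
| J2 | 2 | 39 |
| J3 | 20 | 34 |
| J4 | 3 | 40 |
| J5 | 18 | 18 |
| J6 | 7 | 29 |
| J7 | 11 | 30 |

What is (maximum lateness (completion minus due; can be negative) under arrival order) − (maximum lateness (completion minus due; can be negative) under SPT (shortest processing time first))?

-2

FIFO (arrival order): J1 J2 J3 J4 J5 J6 J7.
J1: 0→21, due 28, lateness -7
J2: 21→23, due 39, lateness -16
J3: 23→43, due 34, lateness 9
J4: 43→46, due 40, lateness 6
J5: 46→64, due 18, lateness 46
J6: 64→71, due 29, lateness 42
J7: 71→82, due 30, lateness 52
Maximum = 52.
SPT (increasing processing time): J2 J4 J6 J7 J5 J3 J1.
J2: 0→2, due 39, lateness -37
J4: 2→5, due 40, lateness -35
J6: 5→12, due 29, lateness -17
J7: 12→23, due 30, lateness -7
J5: 23→41, due 18, lateness 23
J3: 41→61, due 34, lateness 27
J1: 61→82, due 28, lateness 54
Maximum = 54.
Difference = 52 − 54 = -2.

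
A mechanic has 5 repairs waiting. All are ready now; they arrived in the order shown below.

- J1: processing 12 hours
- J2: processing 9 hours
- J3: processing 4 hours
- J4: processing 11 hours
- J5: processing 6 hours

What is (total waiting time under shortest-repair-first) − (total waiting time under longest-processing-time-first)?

-42

SPT (increasing processing time): J3 J5 J2 J4 J1.
J3: waits 0, runs 0→4
J5: waits 4, runs 4→10
J2: waits 10, runs 10→19
J4: waits 19, runs 19→30
J1: waits 30, runs 30→42
Sum = 0+4+10+19+30 = 63.
LPT (decreasing processing time): J1 J4 J2 J5 J3.
J1: waits 0, runs 0→12
J4: waits 12, runs 12→23
J2: waits 23, runs 23→32
J5: waits 32, runs 32→38
J3: waits 38, runs 38→42
Sum = 0+12+23+32+38 = 105.
Difference = 63 − 105 = -42.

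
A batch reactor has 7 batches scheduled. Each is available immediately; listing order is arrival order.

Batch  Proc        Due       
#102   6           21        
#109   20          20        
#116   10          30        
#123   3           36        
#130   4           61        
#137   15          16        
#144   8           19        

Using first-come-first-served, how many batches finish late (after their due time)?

FIFO (arrival order): #102 #109 #116 #123 #130 #137 #144.
#102: 0→6, due 21, tardiness 0
#109: 6→26, due 20, tardiness 6
#116: 26→36, due 30, tardiness 6
#123: 36→39, due 36, tardiness 3
#130: 39→43, due 61, tardiness 0
#137: 43→58, due 16, tardiness 42
#144: 58→66, due 19, tardiness 47
Late batches: 5.

5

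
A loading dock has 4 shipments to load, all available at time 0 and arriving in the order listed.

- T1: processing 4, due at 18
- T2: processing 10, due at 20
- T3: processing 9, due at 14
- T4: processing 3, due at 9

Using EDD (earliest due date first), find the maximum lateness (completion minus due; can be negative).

6

EDD (increasing due date): T4 T3 T1 T2.
T4: 0→3, due 9, lateness -6
T3: 3→12, due 14, lateness -2
T1: 12→16, due 18, lateness -2
T2: 16→26, due 20, lateness 6
Maximum = 6.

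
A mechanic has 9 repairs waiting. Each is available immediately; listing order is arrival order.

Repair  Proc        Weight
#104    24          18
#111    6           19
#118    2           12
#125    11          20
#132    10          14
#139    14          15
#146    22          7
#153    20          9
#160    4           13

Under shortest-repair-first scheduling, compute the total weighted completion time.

SPT (increasing processing time): #118 #160 #111 #132 #125 #139 #153 #146 #104.
#118: finishes 2, weight 12, w·C = 24
#160: finishes 6, weight 13, w·C = 78
#111: finishes 12, weight 19, w·C = 228
#132: finishes 22, weight 14, w·C = 308
#125: finishes 33, weight 20, w·C = 660
#139: finishes 47, weight 15, w·C = 705
#153: finishes 67, weight 9, w·C = 603
#146: finishes 89, weight 7, w·C = 623
#104: finishes 113, weight 18, w·C = 2034
Sum = 24+78+228+308+660+705+603+623+2034 = 5263.

5263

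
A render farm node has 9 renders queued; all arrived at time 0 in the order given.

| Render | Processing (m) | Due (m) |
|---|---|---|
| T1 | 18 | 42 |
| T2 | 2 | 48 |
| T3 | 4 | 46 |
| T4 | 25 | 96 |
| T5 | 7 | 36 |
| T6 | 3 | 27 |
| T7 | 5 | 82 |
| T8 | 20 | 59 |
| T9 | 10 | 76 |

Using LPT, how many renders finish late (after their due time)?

6

LPT (decreasing processing time): T4 T8 T1 T9 T5 T7 T3 T6 T2.
T4: 0→25, due 96, tardiness 0
T8: 25→45, due 59, tardiness 0
T1: 45→63, due 42, tardiness 21
T9: 63→73, due 76, tardiness 0
T5: 73→80, due 36, tardiness 44
T7: 80→85, due 82, tardiness 3
T3: 85→89, due 46, tardiness 43
T6: 89→92, due 27, tardiness 65
T2: 92→94, due 48, tardiness 46
Late renders: 6.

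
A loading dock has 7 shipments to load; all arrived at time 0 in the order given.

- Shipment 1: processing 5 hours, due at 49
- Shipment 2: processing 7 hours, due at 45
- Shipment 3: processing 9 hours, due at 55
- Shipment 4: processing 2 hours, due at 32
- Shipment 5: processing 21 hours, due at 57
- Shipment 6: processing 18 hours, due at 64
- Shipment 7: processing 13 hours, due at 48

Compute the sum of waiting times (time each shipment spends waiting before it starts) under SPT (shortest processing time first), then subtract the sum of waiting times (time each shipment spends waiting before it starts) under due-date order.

-17

SPT (increasing processing time): Shipment 4 Shipment 1 Shipment 2 Shipment 3 Shipment 7 Shipment 6 Shipment 5.
Shipment 4: waits 0, runs 0→2
Shipment 1: waits 2, runs 2→7
Shipment 2: waits 7, runs 7→14
Shipment 3: waits 14, runs 14→23
Shipment 7: waits 23, runs 23→36
Shipment 6: waits 36, runs 36→54
Shipment 5: waits 54, runs 54→75
Sum = 0+2+7+14+23+36+54 = 136.
EDD (increasing due date): Shipment 4 Shipment 2 Shipment 7 Shipment 1 Shipment 3 Shipment 5 Shipment 6.
Shipment 4: waits 0, runs 0→2
Shipment 2: waits 2, runs 2→9
Shipment 7: waits 9, runs 9→22
Shipment 1: waits 22, runs 22→27
Shipment 3: waits 27, runs 27→36
Shipment 5: waits 36, runs 36→57
Shipment 6: waits 57, runs 57→75
Sum = 0+2+9+22+27+36+57 = 153.
Difference = 136 − 153 = -17.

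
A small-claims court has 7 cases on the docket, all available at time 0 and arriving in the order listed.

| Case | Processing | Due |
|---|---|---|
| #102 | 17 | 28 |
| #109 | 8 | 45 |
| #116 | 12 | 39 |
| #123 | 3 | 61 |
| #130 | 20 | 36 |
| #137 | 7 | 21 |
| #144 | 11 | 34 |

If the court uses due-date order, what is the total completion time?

EDD (increasing due date): #137 #102 #144 #130 #116 #109 #123.
#137: 0→7
#102: 7→24
#144: 24→35
#130: 35→55
#116: 55→67
#109: 67→75
#123: 75→78
Sum = 7+24+35+55+67+75+78 = 341.

341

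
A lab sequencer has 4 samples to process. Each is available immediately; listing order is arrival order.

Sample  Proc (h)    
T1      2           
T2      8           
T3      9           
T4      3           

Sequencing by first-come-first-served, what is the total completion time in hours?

FIFO (arrival order): T1 T2 T3 T4.
T1: 0→2
T2: 2→10
T3: 10→19
T4: 19→22
Sum = 2+10+19+22 = 53.

53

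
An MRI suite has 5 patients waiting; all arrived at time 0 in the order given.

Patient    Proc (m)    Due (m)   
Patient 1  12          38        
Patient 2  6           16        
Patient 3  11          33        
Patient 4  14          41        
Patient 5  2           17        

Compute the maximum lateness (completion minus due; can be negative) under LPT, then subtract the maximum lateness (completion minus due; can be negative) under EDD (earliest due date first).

24

LPT (decreasing processing time): Patient 4 Patient 1 Patient 3 Patient 2 Patient 5.
Patient 4: 0→14, due 41, lateness -27
Patient 1: 14→26, due 38, lateness -12
Patient 3: 26→37, due 33, lateness 4
Patient 2: 37→43, due 16, lateness 27
Patient 5: 43→45, due 17, lateness 28
Maximum = 28.
EDD (increasing due date): Patient 2 Patient 5 Patient 3 Patient 1 Patient 4.
Patient 2: 0→6, due 16, lateness -10
Patient 5: 6→8, due 17, lateness -9
Patient 3: 8→19, due 33, lateness -14
Patient 1: 19→31, due 38, lateness -7
Patient 4: 31→45, due 41, lateness 4
Maximum = 4.
Difference = 28 − 4 = 24.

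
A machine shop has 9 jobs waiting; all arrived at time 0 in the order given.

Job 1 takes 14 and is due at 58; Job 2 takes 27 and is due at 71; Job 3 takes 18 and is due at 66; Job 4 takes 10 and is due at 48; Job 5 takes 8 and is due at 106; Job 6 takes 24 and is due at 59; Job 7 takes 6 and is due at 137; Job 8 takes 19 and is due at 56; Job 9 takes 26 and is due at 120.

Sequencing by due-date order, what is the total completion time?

EDD (increasing due date): Job 4 Job 8 Job 1 Job 6 Job 3 Job 2 Job 5 Job 9 Job 7.
Job 4: 0→10
Job 8: 10→29
Job 1: 29→43
Job 6: 43→67
Job 3: 67→85
Job 2: 85→112
Job 5: 112→120
Job 9: 120→146
Job 7: 146→152
Sum = 10+29+43+67+85+112+120+146+152 = 764.

764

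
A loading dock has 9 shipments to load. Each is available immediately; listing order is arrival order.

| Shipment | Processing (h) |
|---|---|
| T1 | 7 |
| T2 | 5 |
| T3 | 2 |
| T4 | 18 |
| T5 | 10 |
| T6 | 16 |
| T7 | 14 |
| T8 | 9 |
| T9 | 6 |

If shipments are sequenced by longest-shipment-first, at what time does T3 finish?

LPT (decreasing processing time): T4 T6 T7 T5 T8 T1 T9 T2 T3.
T4: 0→18
T6: 18→34
T7: 34→48
T5: 48→58
T8: 58→67
T1: 67→74
T9: 74→80
T2: 80→85
T3: 85→87

87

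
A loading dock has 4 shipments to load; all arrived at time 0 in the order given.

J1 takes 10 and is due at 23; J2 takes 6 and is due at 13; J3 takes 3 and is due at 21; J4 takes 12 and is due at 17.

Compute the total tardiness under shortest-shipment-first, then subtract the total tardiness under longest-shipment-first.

SPT (increasing processing time): J3 J2 J1 J4.
J3: 0→3, due 21, tardiness 0
J2: 3→9, due 13, tardiness 0
J1: 9→19, due 23, tardiness 0
J4: 19→31, due 17, tardiness 14
Sum = 0+0+0+14 = 14.
LPT (decreasing processing time): J4 J1 J2 J3.
J4: 0→12, due 17, tardiness 0
J1: 12→22, due 23, tardiness 0
J2: 22→28, due 13, tardiness 15
J3: 28→31, due 21, tardiness 10
Sum = 0+0+15+10 = 25.
Difference = 14 − 25 = -11.

-11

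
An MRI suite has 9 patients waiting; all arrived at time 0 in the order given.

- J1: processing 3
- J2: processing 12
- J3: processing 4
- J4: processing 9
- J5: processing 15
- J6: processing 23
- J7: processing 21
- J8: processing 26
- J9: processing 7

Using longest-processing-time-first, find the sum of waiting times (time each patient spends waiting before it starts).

663

LPT (decreasing processing time): J8 J6 J7 J5 J2 J4 J9 J3 J1.
J8: waits 0, runs 0→26
J6: waits 26, runs 26→49
J7: waits 49, runs 49→70
J5: waits 70, runs 70→85
J2: waits 85, runs 85→97
J4: waits 97, runs 97→106
J9: waits 106, runs 106→113
J3: waits 113, runs 113→117
J1: waits 117, runs 117→120
Sum = 0+26+49+70+85+97+106+113+117 = 663.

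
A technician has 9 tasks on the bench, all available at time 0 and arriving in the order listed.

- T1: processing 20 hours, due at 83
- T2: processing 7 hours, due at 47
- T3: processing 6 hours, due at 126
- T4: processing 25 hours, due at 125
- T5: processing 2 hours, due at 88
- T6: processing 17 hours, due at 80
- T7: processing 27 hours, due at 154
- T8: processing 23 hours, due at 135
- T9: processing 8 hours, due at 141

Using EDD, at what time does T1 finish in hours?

44

EDD (increasing due date): T2 T6 T1 T5 T4 T3 T8 T9 T7.
T2: 0→7
T6: 7→24
T1: 24→44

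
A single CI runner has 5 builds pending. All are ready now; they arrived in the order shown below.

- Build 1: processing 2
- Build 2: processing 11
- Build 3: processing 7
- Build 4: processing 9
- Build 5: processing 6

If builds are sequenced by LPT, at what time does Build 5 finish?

33

LPT (decreasing processing time): Build 2 Build 4 Build 3 Build 5 Build 1.
Build 2: 0→11
Build 4: 11→20
Build 3: 20→27
Build 5: 27→33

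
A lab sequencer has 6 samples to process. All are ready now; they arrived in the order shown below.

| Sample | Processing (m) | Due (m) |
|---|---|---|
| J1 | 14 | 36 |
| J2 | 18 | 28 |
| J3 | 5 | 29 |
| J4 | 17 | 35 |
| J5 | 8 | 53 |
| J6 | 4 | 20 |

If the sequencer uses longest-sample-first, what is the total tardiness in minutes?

96

LPT (decreasing processing time): J2 J4 J1 J5 J3 J6.
J2: 0→18, due 28, tardiness 0
J4: 18→35, due 35, tardiness 0
J1: 35→49, due 36, tardiness 13
J5: 49→57, due 53, tardiness 4
J3: 57→62, due 29, tardiness 33
J6: 62→66, due 20, tardiness 46
Sum = 0+0+13+4+33+46 = 96.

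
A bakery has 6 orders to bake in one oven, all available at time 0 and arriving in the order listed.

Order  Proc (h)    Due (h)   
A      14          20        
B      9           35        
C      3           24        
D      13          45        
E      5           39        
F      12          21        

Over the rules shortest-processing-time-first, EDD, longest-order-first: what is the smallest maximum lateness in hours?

11

SPT (increasing processing time): C E B F D A.
C: 0→3, due 24, lateness -21
E: 3→8, due 39, lateness -31
B: 8→17, due 35, lateness -18
F: 17→29, due 21, lateness 8
D: 29→42, due 45, lateness -3
A: 42→56, due 20, lateness 36
Maximum = 36.
EDD (increasing due date): A F C B E D.
A: 0→14, due 20, lateness -6
F: 14→26, due 21, lateness 5
C: 26→29, due 24, lateness 5
B: 29→38, due 35, lateness 3
E: 38→43, due 39, lateness 4
D: 43→56, due 45, lateness 11
Maximum = 11.
LPT (decreasing processing time): A D F B E C.
A: 0→14, due 20, lateness -6
D: 14→27, due 45, lateness -18
F: 27→39, due 21, lateness 18
B: 39→48, due 35, lateness 13
E: 48→53, due 39, lateness 14
C: 53→56, due 24, lateness 32
Maximum = 32.
SPT 36, EDD 11, LPT 32 → minimum 11.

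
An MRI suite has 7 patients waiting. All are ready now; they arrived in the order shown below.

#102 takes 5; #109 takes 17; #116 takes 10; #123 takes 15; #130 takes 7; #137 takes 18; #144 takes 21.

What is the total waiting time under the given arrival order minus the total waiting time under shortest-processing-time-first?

30

FIFO (arrival order): #102 #109 #116 #123 #130 #137 #144.
#102: waits 0, runs 0→5
#109: waits 5, runs 5→22
#116: waits 22, runs 22→32
#123: waits 32, runs 32→47
#130: waits 47, runs 47→54
#137: waits 54, runs 54→72
#144: waits 72, runs 72→93
Sum = 0+5+22+32+47+54+72 = 232.
SPT (increasing processing time): #102 #130 #116 #123 #109 #137 #144.
#102: waits 0, runs 0→5
#130: waits 5, runs 5→12
#116: waits 12, runs 12→22
#123: waits 22, runs 22→37
#109: waits 37, runs 37→54
#137: waits 54, runs 54→72
#144: waits 72, runs 72→93
Sum = 0+5+12+22+37+54+72 = 202.
Difference = 232 − 202 = 30.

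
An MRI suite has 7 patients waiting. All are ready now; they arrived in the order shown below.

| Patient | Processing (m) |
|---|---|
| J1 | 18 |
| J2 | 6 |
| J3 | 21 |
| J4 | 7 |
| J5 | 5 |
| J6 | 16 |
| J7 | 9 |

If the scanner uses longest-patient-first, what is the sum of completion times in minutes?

LPT (decreasing processing time): J3 J1 J6 J7 J4 J2 J5.
J3: 0→21
J1: 21→39
J6: 39→55
J7: 55→64
J4: 64→71
J2: 71→77
J5: 77→82
Sum = 21+39+55+64+71+77+82 = 409.

409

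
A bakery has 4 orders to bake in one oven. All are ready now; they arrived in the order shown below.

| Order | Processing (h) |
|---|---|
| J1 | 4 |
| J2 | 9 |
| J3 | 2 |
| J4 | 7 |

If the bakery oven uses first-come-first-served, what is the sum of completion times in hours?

54

FIFO (arrival order): J1 J2 J3 J4.
J1: 0→4
J2: 4→13
J3: 13→15
J4: 15→22
Sum = 4+13+15+22 = 54.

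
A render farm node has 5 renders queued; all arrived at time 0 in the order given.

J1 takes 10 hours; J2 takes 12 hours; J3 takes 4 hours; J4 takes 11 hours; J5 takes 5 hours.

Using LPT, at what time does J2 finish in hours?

12

LPT (decreasing processing time): J2 J4 J1 J5 J3.
J2: 0→12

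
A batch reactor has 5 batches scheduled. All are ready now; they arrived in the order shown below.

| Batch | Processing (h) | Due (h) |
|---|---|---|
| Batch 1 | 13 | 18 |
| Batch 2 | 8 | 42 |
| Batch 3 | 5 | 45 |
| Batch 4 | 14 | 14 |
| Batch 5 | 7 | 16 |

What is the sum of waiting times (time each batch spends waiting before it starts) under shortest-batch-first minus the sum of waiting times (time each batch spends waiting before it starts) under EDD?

-41

SPT (increasing processing time): Batch 3 Batch 5 Batch 2 Batch 1 Batch 4.
Batch 3: waits 0, runs 0→5
Batch 5: waits 5, runs 5→12
Batch 2: waits 12, runs 12→20
Batch 1: waits 20, runs 20→33
Batch 4: waits 33, runs 33→47
Sum = 0+5+12+20+33 = 70.
EDD (increasing due date): Batch 4 Batch 5 Batch 1 Batch 2 Batch 3.
Batch 4: waits 0, runs 0→14
Batch 5: waits 14, runs 14→21
Batch 1: waits 21, runs 21→34
Batch 2: waits 34, runs 34→42
Batch 3: waits 42, runs 42→47
Sum = 0+14+21+34+42 = 111.
Difference = 70 − 111 = -41.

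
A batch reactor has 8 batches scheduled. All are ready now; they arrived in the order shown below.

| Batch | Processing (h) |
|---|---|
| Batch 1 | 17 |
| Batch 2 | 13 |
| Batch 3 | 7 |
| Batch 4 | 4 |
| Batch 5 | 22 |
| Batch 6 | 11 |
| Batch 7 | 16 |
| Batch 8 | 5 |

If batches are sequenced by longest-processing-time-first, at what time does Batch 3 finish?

LPT (decreasing processing time): Batch 5 Batch 1 Batch 7 Batch 2 Batch 6 Batch 3 Batch 8 Batch 4.
Batch 5: 0→22
Batch 1: 22→39
Batch 7: 39→55
Batch 2: 55→68
Batch 6: 68→79
Batch 3: 79→86

86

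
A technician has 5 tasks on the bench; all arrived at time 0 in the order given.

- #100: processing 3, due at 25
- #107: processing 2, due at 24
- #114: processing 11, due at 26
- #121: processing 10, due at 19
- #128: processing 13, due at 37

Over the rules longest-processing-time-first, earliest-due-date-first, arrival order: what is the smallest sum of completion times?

89

LPT (decreasing processing time): #128 #114 #121 #100 #107.
#128: 0→13
#114: 13→24
#121: 24→34
#100: 34→37
#107: 37→39
Sum = 13+24+34+37+39 = 147.
EDD (increasing due date): #121 #107 #100 #114 #128.
#121: 0→10
#107: 10→12
#100: 12→15
#114: 15→26
#128: 26→39
Sum = 10+12+15+26+39 = 102.
FIFO (arrival order): #100 #107 #114 #121 #128.
#100: 0→3
#107: 3→5
#114: 5→16
#121: 16→26
#128: 26→39
Sum = 3+5+16+26+39 = 89.
LPT 147, EDD 102, FIFO 89 → minimum 89.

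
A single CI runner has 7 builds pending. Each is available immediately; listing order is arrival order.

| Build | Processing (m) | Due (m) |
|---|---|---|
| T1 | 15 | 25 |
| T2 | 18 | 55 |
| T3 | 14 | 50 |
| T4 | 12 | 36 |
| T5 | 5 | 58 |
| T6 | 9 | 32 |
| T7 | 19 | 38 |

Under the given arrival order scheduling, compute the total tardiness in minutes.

124

FIFO (arrival order): T1 T2 T3 T4 T5 T6 T7.
T1: 0→15, due 25, tardiness 0
T2: 15→33, due 55, tardiness 0
T3: 33→47, due 50, tardiness 0
T4: 47→59, due 36, tardiness 23
T5: 59→64, due 58, tardiness 6
T6: 64→73, due 32, tardiness 41
T7: 73→92, due 38, tardiness 54
Sum = 0+0+0+23+6+41+54 = 124.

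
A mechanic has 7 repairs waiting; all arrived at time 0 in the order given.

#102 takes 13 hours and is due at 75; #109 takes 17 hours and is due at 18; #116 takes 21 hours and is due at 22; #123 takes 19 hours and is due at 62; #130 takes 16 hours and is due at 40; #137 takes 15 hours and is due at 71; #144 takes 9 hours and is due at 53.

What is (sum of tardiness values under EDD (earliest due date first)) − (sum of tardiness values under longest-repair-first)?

EDD (increasing due date): #109 #116 #130 #144 #123 #137 #102.
#109: 0→17, due 18, tardiness 0
#116: 17→38, due 22, tardiness 16
#130: 38→54, due 40, tardiness 14
#144: 54→63, due 53, tardiness 10
#123: 63→82, due 62, tardiness 20
#137: 82→97, due 71, tardiness 26
#102: 97→110, due 75, tardiness 35
Sum = 0+16+14+10+20+26+35 = 121.
LPT (decreasing processing time): #116 #123 #109 #130 #137 #102 #144.
#116: 0→21, due 22, tardiness 0
#123: 21→40, due 62, tardiness 0
#109: 40→57, due 18, tardiness 39
#130: 57→73, due 40, tardiness 33
#137: 73→88, due 71, tardiness 17
#102: 88→101, due 75, tardiness 26
#144: 101→110, due 53, tardiness 57
Sum = 0+0+39+33+17+26+57 = 172.
Difference = 121 − 172 = -51.

-51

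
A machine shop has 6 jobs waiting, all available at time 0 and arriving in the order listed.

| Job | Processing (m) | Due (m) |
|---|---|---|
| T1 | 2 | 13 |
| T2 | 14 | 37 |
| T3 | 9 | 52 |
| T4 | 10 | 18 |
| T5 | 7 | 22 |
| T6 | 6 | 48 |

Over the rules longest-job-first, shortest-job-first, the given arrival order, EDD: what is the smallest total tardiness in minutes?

LPT (decreasing processing time): T2 T4 T3 T5 T6 T1.
T2: 0→14, due 37, tardiness 0
T4: 14→24, due 18, tardiness 6
T3: 24→33, due 52, tardiness 0
T5: 33→40, due 22, tardiness 18
T6: 40→46, due 48, tardiness 0
T1: 46→48, due 13, tardiness 35
Sum = 0+6+0+18+0+35 = 59.
SPT (increasing processing time): T1 T6 T5 T3 T4 T2.
T1: 0→2, due 13, tardiness 0
T6: 2→8, due 48, tardiness 0
T5: 8→15, due 22, tardiness 0
T3: 15→24, due 52, tardiness 0
T4: 24→34, due 18, tardiness 16
T2: 34→48, due 37, tardiness 11
Sum = 0+0+0+0+16+11 = 27.
FIFO (arrival order): T1 T2 T3 T4 T5 T6.
T1: 0→2, due 13, tardiness 0
T2: 2→16, due 37, tardiness 0
T3: 16→25, due 52, tardiness 0
T4: 25→35, due 18, tardiness 17
T5: 35→42, due 22, tardiness 20
T6: 42→48, due 48, tardiness 0
Sum = 0+0+0+17+20+0 = 37.
EDD (increasing due date): T1 T4 T5 T2 T6 T3.
T1: 0→2, due 13, tardiness 0
T4: 2→12, due 18, tardiness 0
T5: 12→19, due 22, tardiness 0
T2: 19→33, due 37, tardiness 0
T6: 33→39, due 48, tardiness 0
T3: 39→48, due 52, tardiness 0
Sum = 0+0+0+0+0+0 = 0.
LPT 59, SPT 27, FIFO 37, EDD 0 → minimum 0.

0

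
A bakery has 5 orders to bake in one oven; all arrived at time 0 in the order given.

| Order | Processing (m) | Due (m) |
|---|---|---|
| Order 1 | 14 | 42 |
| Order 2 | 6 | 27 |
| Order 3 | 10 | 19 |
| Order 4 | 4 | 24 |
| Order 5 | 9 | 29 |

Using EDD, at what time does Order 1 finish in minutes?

EDD (increasing due date): Order 3 Order 4 Order 2 Order 5 Order 1.
Order 3: 0→10
Order 4: 10→14
Order 2: 14→20
Order 5: 20→29
Order 1: 29→43

43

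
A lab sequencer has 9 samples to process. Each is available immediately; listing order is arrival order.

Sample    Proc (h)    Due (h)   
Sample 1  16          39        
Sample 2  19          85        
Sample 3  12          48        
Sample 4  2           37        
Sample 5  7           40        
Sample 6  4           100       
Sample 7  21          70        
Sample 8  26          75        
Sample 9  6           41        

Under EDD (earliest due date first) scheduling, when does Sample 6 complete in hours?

113

EDD (increasing due date): Sample 4 Sample 1 Sample 5 Sample 9 Sample 3 Sample 7 Sample 8 Sample 2 Sample 6.
Sample 4: 0→2
Sample 1: 2→18
Sample 5: 18→25
Sample 9: 25→31
Sample 3: 31→43
Sample 7: 43→64
Sample 8: 64→90
Sample 2: 90→109
Sample 6: 109→113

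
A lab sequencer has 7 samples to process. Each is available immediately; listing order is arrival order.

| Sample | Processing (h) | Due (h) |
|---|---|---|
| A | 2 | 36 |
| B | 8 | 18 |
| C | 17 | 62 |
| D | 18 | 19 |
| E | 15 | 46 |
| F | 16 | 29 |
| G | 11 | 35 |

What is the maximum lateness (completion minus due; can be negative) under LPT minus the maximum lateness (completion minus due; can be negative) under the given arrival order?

LPT (decreasing processing time): D C F E G B A.
D: 0→18, due 19, lateness -1
C: 18→35, due 62, lateness -27
F: 35→51, due 29, lateness 22
E: 51→66, due 46, lateness 20
G: 66→77, due 35, lateness 42
B: 77→85, due 18, lateness 67
A: 85→87, due 36, lateness 51
Maximum = 67.
FIFO (arrival order): A B C D E F G.
A: 0→2, due 36, lateness -34
B: 2→10, due 18, lateness -8
C: 10→27, due 62, lateness -35
D: 27→45, due 19, lateness 26
E: 45→60, due 46, lateness 14
F: 60→76, due 29, lateness 47
G: 76→87, due 35, lateness 52
Maximum = 52.
Difference = 67 − 52 = 15.

15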